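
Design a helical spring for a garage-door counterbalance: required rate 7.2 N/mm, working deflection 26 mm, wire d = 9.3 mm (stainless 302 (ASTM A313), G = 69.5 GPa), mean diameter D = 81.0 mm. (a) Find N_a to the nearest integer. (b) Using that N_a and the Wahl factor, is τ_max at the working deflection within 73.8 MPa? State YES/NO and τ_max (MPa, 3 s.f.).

N_a = Gd⁴/(8D³k) = (69.5×10³)(9.3⁴)/(8·81.0³·7.2) = 16.98 → N_a = 17
Actual rate k = Gd⁴/(8D³·17) = 7.1932 N/mm
Working load F = kδ = 7.1932·26 = 187.02 N
C = 81.0/9.3 = 8.7097; K_W = (4C−1)/(4C−4)+0.615/C = 1.1679
τ_max = K_W·8FD/(πd³) = 1.1679·47.959 = 56.011 MPa
τ_max ≤ 73.8 MPa → acceptable

(a) 17 coils; (b) YES, τ_max = 56.0 MPa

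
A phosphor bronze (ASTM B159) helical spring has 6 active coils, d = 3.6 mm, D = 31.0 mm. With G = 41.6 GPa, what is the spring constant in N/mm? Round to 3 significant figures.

k = Gd⁴/(8D³N_a) = (41.6×10³ × 3.6⁴) / (8 × 31.0³ × 6)
  = 6.9872e+06 / 1.42997e+06 = 4.8863 N/mm

4.89 N/mm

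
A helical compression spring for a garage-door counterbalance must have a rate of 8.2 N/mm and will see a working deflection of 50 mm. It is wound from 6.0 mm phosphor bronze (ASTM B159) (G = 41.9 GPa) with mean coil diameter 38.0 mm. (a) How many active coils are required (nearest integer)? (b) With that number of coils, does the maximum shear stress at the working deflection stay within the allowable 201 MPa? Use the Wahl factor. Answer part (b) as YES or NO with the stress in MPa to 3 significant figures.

(a) 15 coils; (b) NO, τ_max = 229 MPa

N_a = Gd⁴/(8D³k) = (41.9×10³)(6.0⁴)/(8·38.0³·8.2) = 15.09 → N_a = 15
Actual rate k = Gd⁴/(8D³·15) = 8.2468 N/mm
Working load F = kδ = 8.2468·50 = 412.34 N
C = 38.0/6.0 = 6.3333; K_W = (4C−1)/(4C−4)+0.615/C = 1.2377
τ_max = K_W·8FD/(πd³) = 1.2377·184.73 = 228.64 MPa
τ_max > 201 MPa → exceeds allowable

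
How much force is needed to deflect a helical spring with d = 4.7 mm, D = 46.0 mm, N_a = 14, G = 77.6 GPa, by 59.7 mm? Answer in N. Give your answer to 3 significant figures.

207 N

k = Gd⁴/(8D³N_a) = (77.6×10³)(4.7⁴)/(8·46.0³·14) = 3.4735 N/mm
F = k·δ = 3.4735 × 59.7 = 207.37 N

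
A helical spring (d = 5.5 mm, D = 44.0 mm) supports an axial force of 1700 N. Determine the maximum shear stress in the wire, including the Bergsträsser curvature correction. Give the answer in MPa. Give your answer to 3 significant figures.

1340 MPa

Spring index C = D/d = 44.0/5.5 = 8.0000
K_B = (4C+2)/(4C−3) = 34.000/29.000 = 1.1724
τ₀ = 8FD/(πd³) = 8·1700·44.0/(π·5.5³) = 598400/522.68 = 1144.9 MPa
τ_max = K·τ₀ = 1.1724 × 1144.9 = 1342.3 MPa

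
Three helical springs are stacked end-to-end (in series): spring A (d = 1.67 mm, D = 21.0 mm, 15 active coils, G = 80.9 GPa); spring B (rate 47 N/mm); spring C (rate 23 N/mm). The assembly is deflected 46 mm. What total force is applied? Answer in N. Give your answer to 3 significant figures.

k_A = Gd⁴/(8D³N_a) = (80.9×10³)(1.67⁴)/(8·21.0³·15) = 0.56621 N/mm
Series: 1/k_eq = 1/0.56621 + 1/47 + 1/23 = 1.8309; k_eq = 0.54618 N/mm
F = k_eq·δ = 0.54618·46 = 25.124 N

25.1 N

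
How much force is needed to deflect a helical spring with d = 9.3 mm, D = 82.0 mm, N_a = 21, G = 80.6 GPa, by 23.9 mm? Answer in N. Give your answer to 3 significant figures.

k = Gd⁴/(8D³N_a) = (80.6×10³)(9.3⁴)/(8·82.0³·21) = 6.509 N/mm
F = k·δ = 6.509 × 23.9 = 155.57 N

156 N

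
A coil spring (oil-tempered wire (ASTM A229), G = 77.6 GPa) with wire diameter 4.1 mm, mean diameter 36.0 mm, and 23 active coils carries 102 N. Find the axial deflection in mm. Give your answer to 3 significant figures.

k = Gd⁴/(8D³N_a) = (77.6×10³)(4.1⁴)/(8·36.0³·23) = 2.5543 N/mm
δ = F/k = 102 / 2.5543 = 39.933 mm

39.9 mm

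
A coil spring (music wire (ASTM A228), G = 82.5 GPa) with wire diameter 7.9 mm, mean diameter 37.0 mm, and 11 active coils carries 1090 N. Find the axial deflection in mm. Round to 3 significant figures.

15.1 mm

k = Gd⁴/(8D³N_a) = (82.5×10³)(7.9⁴)/(8·37.0³·11) = 72.09 N/mm
δ = F/k = 1090 / 72.09 = 15.12 mm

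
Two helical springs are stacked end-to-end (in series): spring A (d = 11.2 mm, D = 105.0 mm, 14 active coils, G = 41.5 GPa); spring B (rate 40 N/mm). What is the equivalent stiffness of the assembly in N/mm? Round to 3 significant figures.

k_A = Gd⁴/(8D³N_a) = (41.5×10³)(11.2⁴)/(8·105.0³·14) = 5.0366 N/mm
Series: 1/k_eq = 1/5.0366 + 1/40 = 0.22355; k_eq = 4.4733 N/mm

4.47 N/mm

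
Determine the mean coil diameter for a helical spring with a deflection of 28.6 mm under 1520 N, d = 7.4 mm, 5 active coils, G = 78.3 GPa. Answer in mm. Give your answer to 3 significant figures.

48.0 mm

Required rate k = F/δ = 1520/28.6 = 53.147 N/mm
D = (Gd⁴/(8N_a·k))^(1/3) = (78.3×10³·7.4⁴/(8·5·53.147))^(1/3)
  = (110446)^(1/3) = 47.9789 mm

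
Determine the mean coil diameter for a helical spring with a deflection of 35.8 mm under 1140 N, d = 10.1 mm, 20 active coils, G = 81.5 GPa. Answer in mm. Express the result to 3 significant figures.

55.0 mm

Required rate k = F/δ = 1140/35.8 = 31.844 N/mm
D = (Gd⁴/(8N_a·k))^(1/3) = (81.5×10³·10.1⁴/(8·20·31.844))^(1/3)
  = (166457)^(1/3) = 55.0090 mm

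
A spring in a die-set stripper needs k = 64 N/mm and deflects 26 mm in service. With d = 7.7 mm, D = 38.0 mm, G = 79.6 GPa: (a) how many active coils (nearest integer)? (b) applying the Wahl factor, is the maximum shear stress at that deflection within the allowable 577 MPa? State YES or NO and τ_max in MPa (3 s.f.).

N_a = Gd⁴/(8D³k) = (79.6×10³)(7.7⁴)/(8·38.0³·64) = 9.96 → N_a = 10
Actual rate k = Gd⁴/(8D³·10) = 63.743 N/mm
Working load F = kδ = 63.743·26 = 1657.3 N
C = 38.0/7.7 = 4.9351; K_W = (4C−1)/(4C−4)+0.615/C = 1.3152
τ_max = K_W·8FD/(πd³) = 1.3152·351.29 = 462.01 MPa
τ_max ≤ 577 MPa → acceptable

(a) 10 coils; (b) YES, τ_max = 462 MPa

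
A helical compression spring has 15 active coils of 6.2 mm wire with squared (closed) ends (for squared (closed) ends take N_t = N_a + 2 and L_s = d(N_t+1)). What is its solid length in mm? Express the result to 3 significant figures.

112 mm

squared (closed) ends: N_t = N_a + 2 = 15 + 2 = 17
L_s = d·(N_t+1) = 6.2 × 18 = 111.6 mm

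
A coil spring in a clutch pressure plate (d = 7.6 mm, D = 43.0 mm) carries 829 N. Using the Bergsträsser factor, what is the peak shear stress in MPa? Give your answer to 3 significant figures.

259 MPa

Spring index C = D/d = 43.0/7.6 = 5.6579
K_B = (4C+2)/(4C−3) = 24.632/19.632 = 1.2547
τ₀ = 8FD/(πd³) = 8·829·43.0/(π·7.6³) = 285176/1379.1 = 206.79 MPa
τ_max = K·τ₀ = 1.2547 × 206.79 = 259.45 MPa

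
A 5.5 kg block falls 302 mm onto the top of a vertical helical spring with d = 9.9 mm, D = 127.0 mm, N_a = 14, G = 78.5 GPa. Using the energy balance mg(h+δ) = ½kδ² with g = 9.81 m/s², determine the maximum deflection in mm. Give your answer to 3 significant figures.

117 mm

k = Gd⁴/(8D³N_a) = (78.5×10³)(9.9⁴)/(8·127.0³·14) = 3.2869 N/mm
W = mg = 5.5 × 9.81 = 53.955 N
½kδ² − Wδ − Wh = 0 → δ = (W + √(W² + 2kWh))/k
δ = (53.955 + √(2911.1 + 107115))/3.2869 = (53.955 + 331.7)/3.2869 = 117.33 mm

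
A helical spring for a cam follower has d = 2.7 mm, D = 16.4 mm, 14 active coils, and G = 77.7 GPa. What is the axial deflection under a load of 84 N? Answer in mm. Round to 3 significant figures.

10.0 mm

k = Gd⁴/(8D³N_a) = (77.7×10³)(2.7⁴)/(8·16.4³·14) = 8.3585 N/mm
δ = F/k = 84 / 8.3585 = 10.05 mm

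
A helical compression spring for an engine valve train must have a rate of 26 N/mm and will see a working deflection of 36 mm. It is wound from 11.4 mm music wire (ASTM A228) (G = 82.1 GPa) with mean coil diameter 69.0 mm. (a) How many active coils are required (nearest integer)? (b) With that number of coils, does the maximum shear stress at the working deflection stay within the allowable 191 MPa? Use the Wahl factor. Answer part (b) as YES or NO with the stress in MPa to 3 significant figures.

(a) 20 coils; (b) YES, τ_max = 141 MPa

N_a = Gd⁴/(8D³k) = (82.1×10³)(11.4⁴)/(8·69.0³·26) = 20.29 → N_a = 20
Actual rate k = Gd⁴/(8D³·20) = 26.381 N/mm
Working load F = kδ = 26.381·36 = 949.72 N
C = 69.0/11.4 = 6.0526; K_W = (4C−1)/(4C−4)+0.615/C = 1.2500
τ_max = K_W·8FD/(πd³) = 1.2500·112.63 = 140.8 MPa
τ_max ≤ 191 MPa → acceptable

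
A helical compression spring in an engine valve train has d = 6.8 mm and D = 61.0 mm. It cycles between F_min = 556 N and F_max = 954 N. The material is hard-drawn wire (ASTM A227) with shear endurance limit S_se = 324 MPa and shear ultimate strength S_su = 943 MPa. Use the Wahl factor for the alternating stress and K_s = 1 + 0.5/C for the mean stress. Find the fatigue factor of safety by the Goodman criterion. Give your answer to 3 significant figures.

1.30

C = D/d = 61.0/6.8 = 8.9706; K_W = (4C−1)/(4C−4)+0.615/C = 1.1627; K_s = 1+0.5/C = 1.0557
F_a = (F_max−F_min)/2 = 199 N; F_m = (F_max+F_min)/2 = 755 N
τ_a = K_W·8F_aD/(πd³) = 1.1627 × 98.31 = 114.3 MPa
τ_m = K_s·8F_mD/(πd³) = 1.0557 × 372.98 = 393.77 MPa
Goodman: 1/n_f = τ_a/S_se + τ_m/S_su = 114.3/324 + 393.77/943 = 0.35278 + 0.41758 = 0.77035
n_f = 1/0.77035 = 1.298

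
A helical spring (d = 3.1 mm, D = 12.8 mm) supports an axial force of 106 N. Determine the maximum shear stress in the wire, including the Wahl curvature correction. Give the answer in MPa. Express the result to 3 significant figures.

Spring index C = D/d = 12.8/3.1 = 4.1290
K_W = (4C−1)/(4C−4) + 0.615/C = 15.516/12.516 + 0.1489 = 1.3886
τ₀ = 8FD/(πd³) = 8·106·12.8/(π·3.1³) = 10854.4/93.591 = 115.98 MPa
τ_max = K·τ₀ = 1.3886 × 115.98 = 161.05 MPa

161 MPa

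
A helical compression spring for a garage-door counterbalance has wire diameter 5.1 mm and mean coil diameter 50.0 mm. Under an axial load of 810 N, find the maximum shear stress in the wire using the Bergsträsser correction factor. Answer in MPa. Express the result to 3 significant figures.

885 MPa

Spring index C = D/d = 50.0/5.1 = 9.8039
K_B = (4C+2)/(4C−3) = 41.216/36.216 = 1.1381
τ₀ = 8FD/(πd³) = 8·810·50.0/(π·5.1³) = 324000/416.74 = 777.47 MPa
τ_max = K·τ₀ = 1.1381 × 777.47 = 884.81 MPa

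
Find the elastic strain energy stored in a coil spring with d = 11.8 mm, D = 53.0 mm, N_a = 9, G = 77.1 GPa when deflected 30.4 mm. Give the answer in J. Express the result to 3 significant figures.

64.4 J

k = Gd⁴/(8D³N_a) = (77.1×10³)(11.8⁴)/(8·53.0³·9) = 139.45 N/mm
U = ½kδ² = 0.5 × 139.45 × 30.4² = 64438 N·mm = 64.438 J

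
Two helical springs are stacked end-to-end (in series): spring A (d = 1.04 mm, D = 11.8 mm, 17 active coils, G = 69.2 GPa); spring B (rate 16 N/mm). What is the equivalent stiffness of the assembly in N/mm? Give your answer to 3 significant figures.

0.354 N/mm

k_A = Gd⁴/(8D³N_a) = (69.2×10³)(1.04⁴)/(8·11.8³·17) = 0.36229 N/mm
Series: 1/k_eq = 1/0.36229 + 1/16 = 2.8227; k_eq = 0.35427 N/mm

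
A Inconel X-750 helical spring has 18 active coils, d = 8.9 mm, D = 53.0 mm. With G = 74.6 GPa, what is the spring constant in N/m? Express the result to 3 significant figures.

21800 N/m

k = Gd⁴/(8D³N_a) = (74.6×10³ × 8.9⁴) / (8 × 53.0³ × 18)
  = 4.68057e+08 / 2.14383e+07 = 21.833 N/mm = 21833 N/m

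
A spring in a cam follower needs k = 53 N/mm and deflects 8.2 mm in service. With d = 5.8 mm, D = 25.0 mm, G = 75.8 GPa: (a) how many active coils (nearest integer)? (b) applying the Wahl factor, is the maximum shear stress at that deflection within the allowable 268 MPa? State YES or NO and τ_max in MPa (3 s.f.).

(a) 13 coils; (b) YES, τ_max = 193 MPa

N_a = Gd⁴/(8D³k) = (75.8×10³)(5.8⁴)/(8·25.0³·53) = 12.95 → N_a = 13
Actual rate k = Gd⁴/(8D³·13) = 52.787 N/mm
Working load F = kδ = 52.787·8.2 = 432.85 N
C = 25.0/5.8 = 4.3103; K_W = (4C−1)/(4C−4)+0.615/C = 1.3692
τ_max = K_W·8FD/(πd³) = 1.3692·141.23 = 193.38 MPa
τ_max ≤ 268 MPa → acceptable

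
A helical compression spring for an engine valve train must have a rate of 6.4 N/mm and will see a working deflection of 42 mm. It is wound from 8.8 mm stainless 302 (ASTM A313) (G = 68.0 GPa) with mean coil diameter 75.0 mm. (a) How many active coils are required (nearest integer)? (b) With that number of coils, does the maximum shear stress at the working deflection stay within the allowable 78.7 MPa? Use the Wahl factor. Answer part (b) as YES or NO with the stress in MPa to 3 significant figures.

(a) 19 coils; (b) NO, τ_max = 87.7 MPa

N_a = Gd⁴/(8D³k) = (68.0×10³)(8.8⁴)/(8·75.0³·6.4) = 18.88 → N_a = 19
Actual rate k = Gd⁴/(8D³·19) = 6.3593 N/mm
Working load F = kδ = 6.3593·42 = 267.09 N
C = 75.0/8.8 = 8.5227; K_W = (4C−1)/(4C−4)+0.615/C = 1.1719
τ_max = K_W·8FD/(πd³) = 1.1719·74.854 = 87.718 MPa
τ_max > 78.7 MPa → exceeds allowable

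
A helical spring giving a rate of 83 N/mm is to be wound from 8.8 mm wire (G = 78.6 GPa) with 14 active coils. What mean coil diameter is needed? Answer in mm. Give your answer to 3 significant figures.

37.0 mm

D = (Gd⁴/(8N_a·k))^(1/3) = (78.6×10³·8.8⁴/(8·14·83))^(1/3)
  = (50705.7)^(1/3) = 37.0128 mm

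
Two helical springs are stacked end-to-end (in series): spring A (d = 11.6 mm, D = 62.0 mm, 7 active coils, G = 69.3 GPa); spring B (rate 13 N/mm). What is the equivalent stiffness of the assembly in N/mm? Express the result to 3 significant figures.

11.4 N/mm

k_A = Gd⁴/(8D³N_a) = (69.3×10³)(11.6⁴)/(8·62.0³·7) = 94.016 N/mm
Series: 1/k_eq = 1/94.016 + 1/13 = 0.08756; k_eq = 11.421 N/mm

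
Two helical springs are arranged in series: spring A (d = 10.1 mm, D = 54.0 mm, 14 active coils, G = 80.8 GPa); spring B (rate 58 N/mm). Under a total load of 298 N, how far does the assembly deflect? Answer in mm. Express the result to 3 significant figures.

11.4 mm

k_A = Gd⁴/(8D³N_a) = (80.8×10³)(10.1⁴)/(8·54.0³·14) = 47.676 N/mm
Series: 1/k_eq = 1/47.676 + 1/58 = 0.038216; k_eq = 26.167 N/mm
δ = F/k_eq = 298/26.167 = 11.388 mm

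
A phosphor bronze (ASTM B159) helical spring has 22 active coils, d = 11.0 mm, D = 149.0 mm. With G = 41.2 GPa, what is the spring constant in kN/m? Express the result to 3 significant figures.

1.04 kN/m

k = Gd⁴/(8D³N_a) = (41.2×10³ × 11.0⁴) / (8 × 149.0³ × 22)
  = 6.03209e+08 / 5.82199e+08 = 1.0361 N/mm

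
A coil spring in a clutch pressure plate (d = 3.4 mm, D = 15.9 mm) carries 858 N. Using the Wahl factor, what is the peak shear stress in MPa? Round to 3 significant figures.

1180 MPa

Spring index C = D/d = 15.9/3.4 = 4.6765
K_W = (4C−1)/(4C−4) + 0.615/C = 17.706/14.706 + 0.1315 = 1.3355
τ₀ = 8FD/(πd³) = 8·858·15.9/(π·3.4³) = 109138/123.48 = 883.87 MPa
τ_max = K·τ₀ = 1.3355 × 883.87 = 1180.4 MPa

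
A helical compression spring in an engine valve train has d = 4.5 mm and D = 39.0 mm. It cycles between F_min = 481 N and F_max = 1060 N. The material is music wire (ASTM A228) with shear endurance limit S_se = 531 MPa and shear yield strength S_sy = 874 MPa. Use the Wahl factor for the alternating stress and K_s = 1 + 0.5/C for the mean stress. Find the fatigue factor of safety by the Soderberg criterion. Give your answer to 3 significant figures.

0.585

C = D/d = 39.0/4.5 = 8.6667; K_W = (4C−1)/(4C−4)+0.615/C = 1.1688; K_s = 1+0.5/C = 1.0577
F_a = (F_max−F_min)/2 = 289.5 N; F_m = (F_max+F_min)/2 = 770.5 N
τ_a = K_W·8F_aD/(πd³) = 1.1688 × 315.51 = 368.77 MPa
τ_m = K_s·8F_mD/(πd³) = 1.0577 × 839.73 = 888.18 MPa
Soderberg: 1/n_f = τ_a/S_se + τ_m/S_sy = 368.77/531 + 888.18/874 = 0.69448 + 1.01622 = 1.7107
n_f = 1/1.7107 = 0.5846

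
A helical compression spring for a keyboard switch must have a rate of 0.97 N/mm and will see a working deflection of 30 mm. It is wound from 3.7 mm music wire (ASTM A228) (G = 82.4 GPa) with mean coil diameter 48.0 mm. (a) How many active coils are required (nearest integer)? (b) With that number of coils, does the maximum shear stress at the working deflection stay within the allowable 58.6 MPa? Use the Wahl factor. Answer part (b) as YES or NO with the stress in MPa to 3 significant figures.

(a) 18 coils; (b) NO, τ_max = 77.9 MPa

N_a = Gd⁴/(8D³k) = (82.4×10³)(3.7⁴)/(8·48.0³·0.97) = 17.99 → N_a = 18
Actual rate k = Gd⁴/(8D³·18) = 0.96972 N/mm
Working load F = kδ = 0.96972·30 = 29.092 N
C = 48.0/3.7 = 12.9730; K_W = (4C−1)/(4C−4)+0.615/C = 1.1100
τ_max = K_W·8FD/(πd³) = 1.1100·70.201 = 77.927 MPa
τ_max > 58.6 MPa → exceeds allowable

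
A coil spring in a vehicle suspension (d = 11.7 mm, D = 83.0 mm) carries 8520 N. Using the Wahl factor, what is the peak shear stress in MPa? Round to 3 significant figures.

1360 MPa

Spring index C = D/d = 83.0/11.7 = 7.0940
K_W = (4C−1)/(4C−4) + 0.615/C = 27.376/24.376 + 0.0867 = 1.2098
τ₀ = 8FD/(πd³) = 8·8520·83.0/(π·11.7³) = 5.65728e+06/5031.6 = 1124.3 MPa
τ_max = K·τ₀ = 1.2098 × 1124.3 = 1360.2 MPa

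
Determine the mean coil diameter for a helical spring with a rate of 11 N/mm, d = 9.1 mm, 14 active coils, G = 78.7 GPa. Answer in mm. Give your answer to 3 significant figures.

D = (Gd⁴/(8N_a·k))^(1/3) = (78.7×10³·9.1⁴/(8·14·11))^(1/3)
  = (438056)^(1/3) = 75.9469 mm

75.9 mm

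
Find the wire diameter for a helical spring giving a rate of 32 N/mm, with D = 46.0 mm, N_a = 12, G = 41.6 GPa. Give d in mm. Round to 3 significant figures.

d = (8D³N_a·k / G)^(1/4) = (8·46.0³·12·32 / (41.6×10³))^0.25
  = (7187.9)^0.25 = 9.2077 mm

9.21 mm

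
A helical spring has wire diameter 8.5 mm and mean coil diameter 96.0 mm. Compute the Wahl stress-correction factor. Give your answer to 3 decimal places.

1.127

C = D/d = 96.0/8.5 = 11.2941
K_W = (4C−1)/(4C−4) + 0.615/C = 44.176/41.176 + 0.0545 = 1.1273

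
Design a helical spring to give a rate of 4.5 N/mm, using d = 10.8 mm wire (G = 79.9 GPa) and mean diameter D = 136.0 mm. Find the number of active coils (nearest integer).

12

N_a = Gd⁴/(8D³k) = (79.9×10³ × 10.8⁴)/(8 × 136.0³ × 4.5)
    = 1.08703e+09 / 9.05564e+07 = 12 → 12 coils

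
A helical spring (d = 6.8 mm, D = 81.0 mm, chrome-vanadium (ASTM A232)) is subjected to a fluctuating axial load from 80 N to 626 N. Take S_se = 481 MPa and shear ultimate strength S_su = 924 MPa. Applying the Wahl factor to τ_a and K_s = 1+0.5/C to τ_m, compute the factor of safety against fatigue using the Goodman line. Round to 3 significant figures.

C = D/d = 81.0/6.8 = 11.9118; K_W = (4C−1)/(4C−4)+0.615/C = 1.1204; K_s = 1+0.5/C = 1.0420
F_a = (F_max−F_min)/2 = 273 N; F_m = (F_max+F_min)/2 = 353 N
τ_a = K_W·8F_aD/(πd³) = 1.1204 × 179.09 = 200.64 MPa
τ_m = K_s·8F_mD/(πd³) = 1.0420 × 231.57 = 241.29 MPa
Goodman: 1/n_f = τ_a/S_se + τ_m/S_su = 200.64/481 + 241.29/924 = 0.41713 + 0.26113 = 0.67826
n_f = 1/0.67826 = 1.474

1.47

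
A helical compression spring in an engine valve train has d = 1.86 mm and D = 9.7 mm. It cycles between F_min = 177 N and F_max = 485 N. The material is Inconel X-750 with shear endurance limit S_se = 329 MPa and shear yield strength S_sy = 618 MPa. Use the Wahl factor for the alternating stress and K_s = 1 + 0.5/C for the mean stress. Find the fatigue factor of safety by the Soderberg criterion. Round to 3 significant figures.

C = D/d = 9.7/1.86 = 5.2151; K_W = (4C−1)/(4C−4)+0.615/C = 1.2959; K_s = 1+0.5/C = 1.0959
F_a = (F_max−F_min)/2 = 154 N; F_m = (F_max+F_min)/2 = 331 N
τ_a = K_W·8F_aD/(πd³) = 1.2959 × 591.14 = 766.04 MPa
τ_m = K_s·8F_mD/(πd³) = 1.0959 × 1270.6 = 1392.4 MPa
Soderberg: 1/n_f = τ_a/S_se + τ_m/S_sy = 766.04/329 + 1392.4/618 = 2.32839 + 2.25307 = 4.5815
n_f = 1/4.5815 = 0.2183

0.218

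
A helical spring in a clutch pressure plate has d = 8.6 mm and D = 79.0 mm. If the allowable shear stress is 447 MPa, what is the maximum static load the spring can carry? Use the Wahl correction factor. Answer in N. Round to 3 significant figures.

C = D/d = 79.0/8.6 = 9.1860
K_W = (4C−1)/(4C−4) + 0.615/C = 35.744/32.744 + 0.0669 = 1.1586
τ_max = K·8FD/(πd³) → F_max = τ_allow·πd³/(8DK)
F_max = 447·π·8.6³/(8·79.0·1.1586) = 8.9321e+05/732.22 = 1219.9 N

1220 N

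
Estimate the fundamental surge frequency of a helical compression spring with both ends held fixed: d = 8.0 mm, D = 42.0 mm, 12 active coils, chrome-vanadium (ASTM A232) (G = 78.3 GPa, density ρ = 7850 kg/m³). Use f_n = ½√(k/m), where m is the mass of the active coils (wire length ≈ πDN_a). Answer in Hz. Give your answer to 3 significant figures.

k = Gd⁴/(8D³N_a) = (78.3×10³)(8.0⁴)/(8·42.0³·12) = 45.092 N/mm = 45092 N/m
Wire length L = πDN_a = π·42.0·12 = 1583.4 mm
m = ρ·(πd²/4)·L = 7850 × 50.265×10⁻⁶ m² × 1.5834 m = 0.62477 kg
f_n = ½√(k/m) = 0.5·√(45092/0.62477) = 0.5·√(72174) = 134.33 Hz

134 Hz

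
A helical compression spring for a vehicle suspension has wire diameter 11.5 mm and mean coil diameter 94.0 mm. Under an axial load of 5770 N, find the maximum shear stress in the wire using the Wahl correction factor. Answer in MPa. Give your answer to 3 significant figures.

Spring index C = D/d = 94.0/11.5 = 8.1739
K_W = (4C−1)/(4C−4) + 0.615/C = 31.696/28.696 + 0.0752 = 1.1798
τ₀ = 8FD/(πd³) = 8·5770·94.0/(π·11.5³) = 4.33904e+06/4778 = 908.13 MPa
τ_max = K·τ₀ = 1.1798 × 908.13 = 1071.4 MPa

1070 MPa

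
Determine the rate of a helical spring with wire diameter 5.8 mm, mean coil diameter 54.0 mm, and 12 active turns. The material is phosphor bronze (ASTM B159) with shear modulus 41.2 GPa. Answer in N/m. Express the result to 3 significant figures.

k = Gd⁴/(8D³N_a) = (41.2×10³ × 5.8⁴) / (8 × 54.0³ × 12)
  = 4.6624e+07 / 1.51165e+07 = 3.0843 N/mm = 3084.3 N/m

3080 N/m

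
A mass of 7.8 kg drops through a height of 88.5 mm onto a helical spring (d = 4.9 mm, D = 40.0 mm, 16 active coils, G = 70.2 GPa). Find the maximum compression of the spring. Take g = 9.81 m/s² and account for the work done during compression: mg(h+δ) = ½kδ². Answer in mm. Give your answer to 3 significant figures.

70.1 mm

k = Gd⁴/(8D³N_a) = (70.2×10³)(4.9⁴)/(8·40.0³·16) = 4.9401 N/mm
W = mg = 7.8 × 9.81 = 76.518 N
½kδ² − Wδ − Wh = 0 → δ = (W + √(W² + 2kWh))/k
δ = (76.518 + √(5855 + 66906.5))/4.9401 = (76.518 + 269.74)/4.9401 = 70.093 mm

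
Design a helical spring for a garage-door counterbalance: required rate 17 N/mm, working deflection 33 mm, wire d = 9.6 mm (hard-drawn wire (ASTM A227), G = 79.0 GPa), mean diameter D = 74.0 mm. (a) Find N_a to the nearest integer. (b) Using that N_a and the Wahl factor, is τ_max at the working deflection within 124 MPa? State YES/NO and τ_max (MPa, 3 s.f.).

(a) 12 coils; (b) NO, τ_max = 144 MPa

N_a = Gd⁴/(8D³k) = (79.0×10³)(9.6⁴)/(8·74.0³·17) = 12.18 → N_a = 12
Actual rate k = Gd⁴/(8D³·12) = 17.248 N/mm
Working load F = kδ = 17.248·33 = 569.19 N
C = 74.0/9.6 = 7.7083; K_W = (4C−1)/(4C−4)+0.615/C = 1.1916
τ_max = K_W·8FD/(πd³) = 1.1916·121.23 = 144.46 MPa
τ_max > 124 MPa → exceeds allowable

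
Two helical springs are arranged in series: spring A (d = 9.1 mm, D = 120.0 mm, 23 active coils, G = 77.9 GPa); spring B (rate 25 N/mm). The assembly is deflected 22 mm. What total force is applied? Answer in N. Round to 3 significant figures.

34.6 N

k_A = Gd⁴/(8D³N_a) = (77.9×10³)(9.1⁴)/(8·120.0³·23) = 1.6801 N/mm
Series: 1/k_eq = 1/1.6801 + 1/25 = 0.63519; k_eq = 1.5743 N/mm
F = k_eq·δ = 1.5743·22 = 34.635 N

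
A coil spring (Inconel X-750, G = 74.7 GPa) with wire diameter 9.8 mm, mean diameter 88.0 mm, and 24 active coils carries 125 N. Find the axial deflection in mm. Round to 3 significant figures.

23.7 mm

k = Gd⁴/(8D³N_a) = (74.7×10³)(9.8⁴)/(8·88.0³·24) = 5.2659 N/mm
δ = F/k = 125 / 5.2659 = 23.737 mm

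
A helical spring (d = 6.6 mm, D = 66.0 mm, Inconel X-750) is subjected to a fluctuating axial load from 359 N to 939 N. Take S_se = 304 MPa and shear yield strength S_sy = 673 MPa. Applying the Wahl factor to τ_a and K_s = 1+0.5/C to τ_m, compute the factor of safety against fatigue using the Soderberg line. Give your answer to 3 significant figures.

C = D/d = 66.0/6.6 = 10.0000; K_W = (4C−1)/(4C−4)+0.615/C = 1.1448; K_s = 1+0.5/C = 1.0500
F_a = (F_max−F_min)/2 = 290 N; F_m = (F_max+F_min)/2 = 649 N
τ_a = K_W·8F_aD/(πd³) = 1.1448 × 169.53 = 194.09 MPa
τ_m = K_s·8F_mD/(πd³) = 1.0500 × 379.4 = 398.37 MPa
Soderberg: 1/n_f = τ_a/S_se + τ_m/S_sy = 194.09/304 + 398.37/673 = 0.63844 + 0.59193 = 1.2304
n_f = 1/1.2304 = 0.8128

0.813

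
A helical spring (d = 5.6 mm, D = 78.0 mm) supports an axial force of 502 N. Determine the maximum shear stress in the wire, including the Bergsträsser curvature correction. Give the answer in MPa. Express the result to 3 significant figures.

Spring index C = D/d = 78.0/5.6 = 13.9286
K_B = (4C+2)/(4C−3) = 57.714/52.714 = 1.0949
τ₀ = 8FD/(πd³) = 8·502·78.0/(π·5.6³) = 313248/551.71 = 567.77 MPa
τ_max = K·τ₀ = 1.0949 × 567.77 = 621.63 MPa

622 MPa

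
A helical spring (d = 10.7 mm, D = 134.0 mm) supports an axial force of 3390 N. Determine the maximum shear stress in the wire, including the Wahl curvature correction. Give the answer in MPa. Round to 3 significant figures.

1050 MPa

Spring index C = D/d = 134.0/10.7 = 12.5234
K_W = (4C−1)/(4C−4) + 0.615/C = 49.093/46.093 + 0.0491 = 1.1142
τ₀ = 8FD/(πd³) = 8·3390·134.0/(π·10.7³) = 3.63408e+06/3848.6 = 944.26 MPa
τ_max = K·τ₀ = 1.1142 × 944.26 = 1052.1 MPa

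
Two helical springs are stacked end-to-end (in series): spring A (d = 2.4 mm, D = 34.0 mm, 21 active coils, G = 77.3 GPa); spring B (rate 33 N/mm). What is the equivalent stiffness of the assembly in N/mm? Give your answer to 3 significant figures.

0.384 N/mm

k_A = Gd⁴/(8D³N_a) = (77.3×10³)(2.4⁴)/(8·34.0³·21) = 0.3884 N/mm
Series: 1/k_eq = 1/0.3884 + 1/33 = 2.605; k_eq = 0.38388 N/mm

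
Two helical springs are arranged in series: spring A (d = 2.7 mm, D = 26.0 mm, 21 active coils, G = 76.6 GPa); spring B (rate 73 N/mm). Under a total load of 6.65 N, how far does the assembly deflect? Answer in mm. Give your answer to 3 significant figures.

k_A = Gd⁴/(8D³N_a) = (76.6×10³)(2.7⁴)/(8·26.0³·21) = 1.3787 N/mm
Series: 1/k_eq = 1/1.3787 + 1/73 = 0.73905; k_eq = 1.3531 N/mm
δ = F/k_eq = 6.65/1.3531 = 4.9146 mm

4.91 mm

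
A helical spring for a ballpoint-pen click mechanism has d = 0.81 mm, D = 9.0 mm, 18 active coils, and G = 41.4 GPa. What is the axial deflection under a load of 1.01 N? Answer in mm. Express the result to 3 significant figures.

5.95 mm

k = Gd⁴/(8D³N_a) = (41.4×10³)(0.81⁴)/(8·9.0³·18) = 0.16977 N/mm
δ = F/k = 1.01 / 0.16977 = 5.9494 mm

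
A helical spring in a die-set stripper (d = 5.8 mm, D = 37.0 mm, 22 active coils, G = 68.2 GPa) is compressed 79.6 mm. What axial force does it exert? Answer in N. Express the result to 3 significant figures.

k = Gd⁴/(8D³N_a) = (68.2×10³)(5.8⁴)/(8·37.0³·22) = 8.6572 N/mm
F = k·δ = 8.6572 × 79.6 = 689.11 N

689 N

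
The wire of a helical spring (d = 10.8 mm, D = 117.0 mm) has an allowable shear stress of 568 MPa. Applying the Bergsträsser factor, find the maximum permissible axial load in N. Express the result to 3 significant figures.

C = D/d = 117.0/10.8 = 10.8333
K_B = (4C+2)/(4C−3) = 45.333/40.333 = 1.1240
τ_max = K·8FD/(πd³) → F_max = τ_allow·πd³/(8DK)
F_max = 568·π·10.8³/(8·117.0·1.1240) = 2.2479e+06/1052 = 2136.7 N

2140 N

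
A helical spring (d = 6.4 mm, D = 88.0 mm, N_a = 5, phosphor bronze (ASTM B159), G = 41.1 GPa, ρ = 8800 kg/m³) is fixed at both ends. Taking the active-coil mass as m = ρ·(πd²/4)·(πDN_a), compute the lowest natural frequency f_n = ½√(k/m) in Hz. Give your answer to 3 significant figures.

40.2 Hz

k = Gd⁴/(8D³N_a) = (41.1×10³)(6.4⁴)/(8·88.0³·5) = 2.5296 N/mm = 2529.6 N/m
Wire length L = πDN_a = π·88.0·5 = 1382.3 mm
m = ρ·(πd²/4)·L = 8800 × 32.17×10⁻⁶ m² × 1.3823 m = 0.39132 kg
f_n = ½√(k/m) = 0.5·√(2529.6/0.39132) = 0.5·√(6464.3) = 40.2 Hz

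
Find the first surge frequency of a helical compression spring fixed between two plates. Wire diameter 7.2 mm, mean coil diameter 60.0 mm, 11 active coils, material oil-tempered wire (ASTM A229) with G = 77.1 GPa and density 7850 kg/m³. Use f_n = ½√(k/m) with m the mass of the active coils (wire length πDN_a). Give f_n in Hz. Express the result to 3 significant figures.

k = Gd⁴/(8D³N_a) = (77.1×10³)(7.2⁴)/(8·60.0³·11) = 10.901 N/mm = 10901 N/m
Wire length L = πDN_a = π·60.0·11 = 2073.5 mm
m = ρ·(πd²/4)·L = 7850 × 40.715×10⁻⁶ m² × 2.0735 m = 0.6627 kg
f_n = ½√(k/m) = 0.5·√(10901/0.6627) = 0.5·√(16449) = 64.126 Hz

64.1 Hz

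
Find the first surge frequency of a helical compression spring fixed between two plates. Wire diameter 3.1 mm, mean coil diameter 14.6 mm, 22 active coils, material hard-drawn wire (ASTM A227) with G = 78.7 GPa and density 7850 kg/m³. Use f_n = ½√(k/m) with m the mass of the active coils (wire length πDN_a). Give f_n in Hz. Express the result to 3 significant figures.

k = Gd⁴/(8D³N_a) = (78.7×10³)(3.1⁴)/(8·14.6³·22) = 13.269 N/mm = 13269 N/m
Wire length L = πDN_a = π·14.6·22 = 1009.1 mm
m = ρ·(πd²/4)·L = 7850 × 7.5477×10⁻⁶ m² × 1.0091 m = 0.059787 kg
f_n = ½√(k/m) = 0.5·√(13269/0.059787) = 0.5·√(2.2194e+05) = 235.55 Hz

236 Hz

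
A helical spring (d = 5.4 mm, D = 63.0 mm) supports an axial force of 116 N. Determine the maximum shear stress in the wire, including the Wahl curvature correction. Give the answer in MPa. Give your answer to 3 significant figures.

133 MPa

Spring index C = D/d = 63.0/5.4 = 11.6667
K_W = (4C−1)/(4C−4) + 0.615/C = 45.667/42.667 + 0.0527 = 1.1230
τ₀ = 8FD/(πd³) = 8·116·63.0/(π·5.4³) = 58464/494.69 = 118.18 MPa
τ_max = K·τ₀ = 1.1230 × 118.18 = 132.72 MPa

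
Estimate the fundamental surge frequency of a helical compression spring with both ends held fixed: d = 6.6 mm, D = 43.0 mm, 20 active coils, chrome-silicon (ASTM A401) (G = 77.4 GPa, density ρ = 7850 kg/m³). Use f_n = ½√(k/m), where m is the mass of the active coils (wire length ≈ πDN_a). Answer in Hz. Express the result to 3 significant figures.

k = Gd⁴/(8D³N_a) = (77.4×10³)(6.6⁴)/(8·43.0³·20) = 11.545 N/mm = 11545 N/m
Wire length L = πDN_a = π·43.0·20 = 2701.8 mm
m = ρ·(πd²/4)·L = 7850 × 34.212×10⁻⁶ m² × 2.7018 m = 0.7256 kg
f_n = ½√(k/m) = 0.5·√(11545/0.7256) = 0.5·√(15911) = 63.069 Hz

63.1 Hz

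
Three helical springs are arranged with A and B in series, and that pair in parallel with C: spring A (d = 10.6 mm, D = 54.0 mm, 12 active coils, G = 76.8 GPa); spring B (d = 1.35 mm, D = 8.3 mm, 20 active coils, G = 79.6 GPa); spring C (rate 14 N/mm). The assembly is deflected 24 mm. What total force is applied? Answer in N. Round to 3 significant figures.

402 N

k_A = Gd⁴/(8D³N_a) = (76.8×10³)(10.6⁴)/(8·54.0³·12) = 64.14 N/mm
k_B = Gd⁴/(8D³N_a) = (79.6×10³)(1.35⁴)/(8·8.3³·20) = 2.89 N/mm
Springs A,B series: k_AB = 1/(1/64.14+1/2.89) = 2.7654 N/mm; parallel with C: k_eq = 2.7654+14 = 16.765 N/mm
F = k_eq·δ = 16.765·24 = 402.37 N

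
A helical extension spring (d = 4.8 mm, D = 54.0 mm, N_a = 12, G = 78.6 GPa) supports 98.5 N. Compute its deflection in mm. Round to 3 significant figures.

35.7 mm

k = Gd⁴/(8D³N_a) = (78.6×10³)(4.8⁴)/(8·54.0³·12) = 2.7602 N/mm
δ = F/k = 98.5 / 2.7602 = 35.686 mm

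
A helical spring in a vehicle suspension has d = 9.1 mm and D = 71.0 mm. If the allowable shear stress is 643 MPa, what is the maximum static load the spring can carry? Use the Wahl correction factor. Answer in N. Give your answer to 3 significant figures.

C = D/d = 71.0/9.1 = 7.8022
K_W = (4C−1)/(4C−4) + 0.615/C = 30.209/27.209 + 0.0788 = 1.1891
τ_max = K·8FD/(πd³) → F_max = τ_allow·πd³/(8DK)
F_max = 643·π·9.1³/(8·71.0·1.1891) = 1.5222e+06/675.4 = 2253.8 N

2250 N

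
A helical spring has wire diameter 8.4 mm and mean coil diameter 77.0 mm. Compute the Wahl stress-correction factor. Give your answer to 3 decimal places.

C = D/d = 77.0/8.4 = 9.1667
K_W = (4C−1)/(4C−4) + 0.615/C = 35.667/32.667 + 0.0671 = 1.1589

1.159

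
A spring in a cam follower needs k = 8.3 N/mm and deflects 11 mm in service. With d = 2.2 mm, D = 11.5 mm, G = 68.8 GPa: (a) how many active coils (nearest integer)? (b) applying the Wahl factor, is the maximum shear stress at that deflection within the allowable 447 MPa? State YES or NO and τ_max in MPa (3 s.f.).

(a) 16 coils; (b) YES, τ_max = 324 MPa

N_a = Gd⁴/(8D³k) = (68.8×10³)(2.2⁴)/(8·11.5³·8.3) = 15.96 → N_a = 16
Actual rate k = Gd⁴/(8D³·16) = 8.279 N/mm
Working load F = kδ = 8.279·11 = 91.069 N
C = 11.5/2.2 = 5.2273; K_W = (4C−1)/(4C−4)+0.615/C = 1.2951
τ_max = K_W·8FD/(πd³) = 1.2951·250.46 = 324.36 MPa
τ_max ≤ 447 MPa → acceptable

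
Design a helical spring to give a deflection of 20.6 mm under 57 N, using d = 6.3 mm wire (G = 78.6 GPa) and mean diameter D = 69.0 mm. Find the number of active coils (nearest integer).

17

Required rate k = F/δ = 57/20.6 = 2.767 N/mm
N_a = Gd⁴/(8D³k) = (78.6×10³ × 6.3⁴)/(8 × 69.0³ × 2.767)
    = 1.23818e+08 / 7.27185e+06 = 17.03 → 17 coils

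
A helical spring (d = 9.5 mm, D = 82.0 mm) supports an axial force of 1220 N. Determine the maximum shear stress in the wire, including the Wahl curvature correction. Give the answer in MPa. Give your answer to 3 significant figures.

Spring index C = D/d = 82.0/9.5 = 8.6316
K_W = (4C−1)/(4C−4) + 0.615/C = 33.526/30.526 + 0.0712 = 1.1695
τ₀ = 8FD/(πd³) = 8·1220·82.0/(π·9.5³) = 800320/2693.5 = 297.13 MPa
τ_max = K·τ₀ = 1.1695 × 297.13 = 347.5 MPa

347 MPa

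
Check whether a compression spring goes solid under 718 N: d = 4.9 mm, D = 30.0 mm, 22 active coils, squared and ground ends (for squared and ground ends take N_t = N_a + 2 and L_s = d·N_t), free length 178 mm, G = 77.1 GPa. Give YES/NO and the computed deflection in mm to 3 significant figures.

YES, δ = 76.8 mm

k = Gd⁴/(8D³N_a) = (77.1×10³)(4.9⁴)/(8·30.0³·22) = 9.3532 N/mm
N_t = 24; L_s = 4.9·24 = 117.6 mm; δ_solid = L₀ − L_s = 178 − 117.6 = 60.4 mm
δ = F/k = 718/9.3532 = 76.765 mm
δ ≥ δ_solid → spring goes solid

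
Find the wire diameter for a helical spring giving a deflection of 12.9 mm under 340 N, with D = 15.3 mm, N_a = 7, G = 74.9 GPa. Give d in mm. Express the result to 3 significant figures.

Required rate k = F/δ = 340/12.9 = 26.357 N/mm
d = (8D³N_a·k / G)^(1/4) = (8·15.3³·7·26.357 / (74.9×10³))^0.25
  = (70.578)^0.25 = 2.8985 mm

2.90 mm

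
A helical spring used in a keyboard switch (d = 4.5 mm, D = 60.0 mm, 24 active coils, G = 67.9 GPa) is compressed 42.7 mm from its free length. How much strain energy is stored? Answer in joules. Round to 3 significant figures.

k = Gd⁴/(8D³N_a) = (67.9×10³)(4.5⁴)/(8·60.0³·24) = 0.67137 N/mm
U = ½kδ² = 0.5 × 0.67137 × 42.7² = 612.06 N·mm = 0.61206 J

0.612 J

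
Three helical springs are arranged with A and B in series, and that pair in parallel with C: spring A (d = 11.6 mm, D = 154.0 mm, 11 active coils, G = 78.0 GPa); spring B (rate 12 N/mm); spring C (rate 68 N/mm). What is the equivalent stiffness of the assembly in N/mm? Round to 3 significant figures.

71.2 N/mm

k_A = Gd⁴/(8D³N_a) = (78.0×10³)(11.6⁴)/(8·154.0³·11) = 4.3942 N/mm
Springs A,B series: k_AB = 1/(1/4.3942+1/12) = 3.2164 N/mm; parallel with C: k_eq = 3.2164+68 = 71.216 N/mm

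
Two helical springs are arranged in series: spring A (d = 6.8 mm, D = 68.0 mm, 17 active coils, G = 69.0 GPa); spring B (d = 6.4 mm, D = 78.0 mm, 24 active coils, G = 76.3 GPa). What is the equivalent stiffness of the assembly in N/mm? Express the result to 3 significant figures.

0.998 N/mm

k_A = Gd⁴/(8D³N_a) = (69.0×10³)(6.8⁴)/(8·68.0³·17) = 3.45 N/mm
k_B = Gd⁴/(8D³N_a) = (76.3×10³)(6.4⁴)/(8·78.0³·24) = 1.4049 N/mm
Series: 1/k_eq = 1/3.45 + 1/1.4049 = 1.0016; k_eq = 0.99838 N/mm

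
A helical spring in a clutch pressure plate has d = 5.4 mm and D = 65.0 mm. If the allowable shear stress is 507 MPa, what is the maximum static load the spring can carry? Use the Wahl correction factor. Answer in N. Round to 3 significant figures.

431 N

C = D/d = 65.0/5.4 = 12.0370
K_W = (4C−1)/(4C−4) + 0.615/C = 47.148/44.148 + 0.0511 = 1.1190
τ_max = K·8FD/(πd³) → F_max = τ_allow·πd³/(8DK)
F_max = 507·π·5.4³/(8·65.0·1.1190) = 2.5081e+05/581.9 = 431.01 N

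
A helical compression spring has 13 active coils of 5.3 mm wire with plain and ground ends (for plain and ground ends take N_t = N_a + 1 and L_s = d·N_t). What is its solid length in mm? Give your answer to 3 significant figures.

plain and ground ends: N_t = N_a + 1 = 13 + 1 = 14
L_s = d·N_t = 5.3 × 14 = 74.2 mm

74.2 mm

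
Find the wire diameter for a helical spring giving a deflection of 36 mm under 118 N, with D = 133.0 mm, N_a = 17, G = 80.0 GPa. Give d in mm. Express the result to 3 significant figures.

10.7 mm

Required rate k = F/δ = 118/36 = 3.2778 N/mm
d = (8D³N_a·k / G)^(1/4) = (8·133.0³·17·3.2778 / (80.0×10³))^0.25
  = (13109)^0.25 = 10.7003 mm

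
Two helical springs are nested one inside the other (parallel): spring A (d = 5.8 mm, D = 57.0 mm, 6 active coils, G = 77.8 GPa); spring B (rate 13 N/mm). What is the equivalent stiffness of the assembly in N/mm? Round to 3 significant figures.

k_A = Gd⁴/(8D³N_a) = (77.8×10³)(5.8⁴)/(8·57.0³·6) = 9.9043 N/mm
Parallel: k_eq = 9.9043 + 13 = 22.904 N/mm

22.9 N/mm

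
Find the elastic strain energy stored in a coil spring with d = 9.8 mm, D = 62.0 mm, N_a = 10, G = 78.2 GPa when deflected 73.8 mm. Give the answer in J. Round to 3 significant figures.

103 J

k = Gd⁴/(8D³N_a) = (78.2×10³)(9.8⁴)/(8·62.0³·10) = 37.831 N/mm
U = ½kδ² = 0.5 × 37.831 × 73.8² = 1.0302e+05 N·mm = 103.02 J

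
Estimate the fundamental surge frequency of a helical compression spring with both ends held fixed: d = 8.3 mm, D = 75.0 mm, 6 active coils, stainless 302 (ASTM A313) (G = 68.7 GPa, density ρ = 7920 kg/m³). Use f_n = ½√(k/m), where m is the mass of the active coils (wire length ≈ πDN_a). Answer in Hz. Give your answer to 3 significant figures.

81.5 Hz

k = Gd⁴/(8D³N_a) = (68.7×10³)(8.3⁴)/(8·75.0³·6) = 16.101 N/mm = 16101 N/m
Wire length L = πDN_a = π·75.0·6 = 1413.7 mm
m = ρ·(πd²/4)·L = 7920 × 54.106×10⁻⁶ m² × 1.4137 m = 0.60581 kg
f_n = ½√(k/m) = 0.5·√(16101/0.60581) = 0.5·√(26577) = 81.513 Hz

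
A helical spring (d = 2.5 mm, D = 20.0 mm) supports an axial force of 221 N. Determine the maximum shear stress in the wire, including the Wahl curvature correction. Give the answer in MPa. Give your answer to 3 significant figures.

Spring index C = D/d = 20.0/2.5 = 8.0000
K_W = (4C−1)/(4C−4) + 0.615/C = 31.000/28.000 + 0.0769 = 1.1840
τ₀ = 8FD/(πd³) = 8·221·20.0/(π·2.5³) = 35360/49.087 = 720.35 MPa
τ_max = K·τ₀ = 1.1840 × 720.35 = 852.9 MPa

853 MPa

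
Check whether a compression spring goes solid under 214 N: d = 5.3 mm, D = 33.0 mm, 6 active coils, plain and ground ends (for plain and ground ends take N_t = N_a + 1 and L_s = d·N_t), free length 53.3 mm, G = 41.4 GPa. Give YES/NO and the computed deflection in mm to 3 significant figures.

k = Gd⁴/(8D³N_a) = (41.4×10³)(5.3⁴)/(8·33.0³·6) = 18.937 N/mm
N_t = 7; L_s = 5.3·7 = 37.1 mm; δ_solid = L₀ − L_s = 53.3 − 37.1 = 16.2 mm
δ = F/k = 214/18.937 = 11.3 mm
δ < δ_solid → spring does not go solid

NO, δ = 11.3 mm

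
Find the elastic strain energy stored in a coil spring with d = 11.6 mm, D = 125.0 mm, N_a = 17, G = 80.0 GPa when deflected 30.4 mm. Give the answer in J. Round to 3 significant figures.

2.52 J

k = Gd⁴/(8D³N_a) = (80.0×10³)(11.6⁴)/(8·125.0³·17) = 5.4532 N/mm
U = ½kδ² = 0.5 × 5.4532 × 30.4² = 2519.8 N·mm = 2.5198 J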